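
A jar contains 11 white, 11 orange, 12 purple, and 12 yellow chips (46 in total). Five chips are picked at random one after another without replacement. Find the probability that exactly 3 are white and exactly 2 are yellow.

55/6923

Unordered draws without replacement: count favorable combinations over C(46,5).
Favorable = C(11,3) · C(11,0) · C(12,0) · C(12,2) = 10890; total = C(46,5) = 1370754.
P = 10890/1370754 = 55/6923 ≈ 0.0079.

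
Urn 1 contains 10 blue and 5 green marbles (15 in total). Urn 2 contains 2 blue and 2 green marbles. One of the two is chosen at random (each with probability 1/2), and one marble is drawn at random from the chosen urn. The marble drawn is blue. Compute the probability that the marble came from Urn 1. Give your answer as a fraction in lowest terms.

P(blue | Urn 1) = 2/3; P(blue | Urn 2) = 1/2.
P(blue) = 1/2·2/3 + 1/2·1/2 = 7/12.
By Bayes' rule, P(Urn 1 | blue) = 1/3 / 7/12 = 4/7 ≈ 0.5714.

4/7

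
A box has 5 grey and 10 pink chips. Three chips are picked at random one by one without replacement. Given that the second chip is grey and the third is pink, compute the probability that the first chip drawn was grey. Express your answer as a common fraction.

4/13

P(first=grey and the second chip is grey and the third is pink) = (5/15)·(4/14)·(10/13) = 20/273.
P(E) = Σ over first color = 20/273 + 15/91 = 5/21.
By Bayes, P(first=grey | E) = 20/273 / 5/21 = 4/13 ≈ 0.3077.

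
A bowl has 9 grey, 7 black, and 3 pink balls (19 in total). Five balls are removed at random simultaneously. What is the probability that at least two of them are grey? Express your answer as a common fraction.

Sum the hypergeometric tail for j = 2,…,5 grey balls.
Favorable = C(9,2)·C(10,3) + C(9,3)·C(10,2) + C(9,4)·C(10,1) + C(9,5)·C(10,0) = 9486; total = C(19,5) = 11628.
P = 9486/11628 = 31/38 ≈ 0.8158.

31/38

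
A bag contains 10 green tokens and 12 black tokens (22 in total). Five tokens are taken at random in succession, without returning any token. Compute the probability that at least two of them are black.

17/19

Sum the hypergeometric tail for j = 2,…,5 black tokens.
Favorable = C(12,2)·C(10,3) + C(12,3)·C(10,2) + C(12,4)·C(10,1) + C(12,5)·C(10,0) = 23562; total = C(22,5) = 26334.
P = 23562/26334 = 17/19 ≈ 0.8947.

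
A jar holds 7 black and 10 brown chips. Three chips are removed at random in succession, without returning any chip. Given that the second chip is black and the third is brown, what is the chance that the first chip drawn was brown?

P(first=brown and the second chip is black and the third is brown) = (10/17)·(7/16)·(9/15) = 21/136.
P(E) = Σ over first color = 7/68 + 21/136 = 35/136.
By Bayes, P(first=brown | E) = 21/136 / 35/136 = 3/5 ≈ 0.6000.

3/5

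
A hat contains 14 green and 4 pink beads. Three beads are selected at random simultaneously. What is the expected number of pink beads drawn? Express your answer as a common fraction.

2/3

By linearity of expectation, E[X] = Σ P(draw i is pink); by symmetry each draw (even without replacement) has P(pink) = 4/18.
E[X] = 3 · 4/18 = 2/3 ≈ 0.6667.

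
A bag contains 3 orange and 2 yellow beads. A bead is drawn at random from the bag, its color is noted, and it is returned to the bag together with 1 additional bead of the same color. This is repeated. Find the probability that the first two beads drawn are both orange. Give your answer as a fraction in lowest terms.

2/5

After a orange draw the bag holds 4 orange out of 6.
P = (3/5)·(4/6) = 2/5 ≈ 0.4000.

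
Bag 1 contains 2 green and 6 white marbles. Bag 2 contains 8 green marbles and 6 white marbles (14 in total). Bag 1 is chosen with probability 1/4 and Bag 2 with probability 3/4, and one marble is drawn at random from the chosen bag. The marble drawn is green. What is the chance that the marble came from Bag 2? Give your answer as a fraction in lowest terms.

48/55

P(green | Bag 1) = 1/4; P(green | Bag 2) = 4/7.
P(green) = 1/4·1/4 + 3/4·4/7 = 55/112.
By Bayes' rule, P(Bag 2 | green) = 3/7 / 55/112 = 48/55 ≈ 0.8727.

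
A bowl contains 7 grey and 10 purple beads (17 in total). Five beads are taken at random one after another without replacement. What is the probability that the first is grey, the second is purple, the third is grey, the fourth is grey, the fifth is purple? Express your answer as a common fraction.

45/1768

Multiply the conditional probability of each draw in order, without replacement, so each draw removes one from its color and from the total.
P = (7/17) · (10/16) · (6/15) · (5/14) · (9/13) = 45/1768 ≈ 0.0255.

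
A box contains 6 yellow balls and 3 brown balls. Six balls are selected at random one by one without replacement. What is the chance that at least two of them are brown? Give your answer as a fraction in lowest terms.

Sum the hypergeometric tail for j = 2,…,3 brown balls.
Favorable = C(3,2)·C(6,4) + C(3,3)·C(6,3) = 65; total = C(9,6) = 84.
P = 65/84 = 65/84 ≈ 0.7738.

65/84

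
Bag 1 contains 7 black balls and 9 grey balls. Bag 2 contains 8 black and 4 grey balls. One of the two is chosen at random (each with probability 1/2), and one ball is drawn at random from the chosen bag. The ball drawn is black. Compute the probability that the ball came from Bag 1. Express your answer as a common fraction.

21/53

P(black | Bag 1) = 7/16; P(black | Bag 2) = 2/3.
P(black) = 1/2·7/16 + 1/2·2/3 = 53/96.
By Bayes' rule, P(Bag 1 | black) = 7/32 / 53/96 = 21/53 ≈ 0.3962.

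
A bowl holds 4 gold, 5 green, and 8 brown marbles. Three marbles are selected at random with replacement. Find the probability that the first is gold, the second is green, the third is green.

100/4913

Multiply the conditional probability of each draw in order, with replacement (the composition resets each draw).
P = (4/17) · (5/17) · (5/17) = 100/4913 ≈ 0.0204.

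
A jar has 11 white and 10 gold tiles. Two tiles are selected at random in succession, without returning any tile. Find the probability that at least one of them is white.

Use the complement: P(at least one white) = 1 − P(no white).
P(none) = C(10,2)/C(21,2) = 45/210.
So P = 1 − 45/210 = 11/14 ≈ 0.7857.

11/14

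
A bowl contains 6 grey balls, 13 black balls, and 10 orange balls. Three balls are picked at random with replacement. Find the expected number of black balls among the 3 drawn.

39/29

By linearity of expectation, E[X] = Σ P(draw i is black); each independent draw has P(black) = 13/29.
E[X] = 3 · 13/29 = 39/29 ≈ 1.3448.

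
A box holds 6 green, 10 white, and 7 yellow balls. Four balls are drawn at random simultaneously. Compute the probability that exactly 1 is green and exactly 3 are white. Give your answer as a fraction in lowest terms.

144/1771

Unordered draws without replacement: count favorable combinations over C(23,4).
Favorable = C(6,1) · C(10,3) · C(7,0) = 720; total = C(23,4) = 8855.
P = 720/8855 = 144/1771 ≈ 0.0813.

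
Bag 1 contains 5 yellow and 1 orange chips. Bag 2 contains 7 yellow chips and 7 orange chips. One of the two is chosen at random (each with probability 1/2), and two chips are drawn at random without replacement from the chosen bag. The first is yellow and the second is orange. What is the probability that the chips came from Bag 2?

21/34

P(E | Bag 1) = 1/6; P(E | Bag 2) = 7/26.
P(E) = 1/2·1/6 + 1/2·7/26 = 17/78.
By Bayes' rule, P(Bag 2 | E) = 7/52 / 17/78 = 21/34 ≈ 0.6176.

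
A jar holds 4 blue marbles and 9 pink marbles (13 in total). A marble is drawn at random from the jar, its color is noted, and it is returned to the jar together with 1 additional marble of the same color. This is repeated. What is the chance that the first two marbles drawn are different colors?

36/91

Either pink then blue, or blue then pink; after the first draw the total is 14.
P = (9/13)·(4/14) + (4/13)·(9/14) = 36/91 ≈ 0.3956.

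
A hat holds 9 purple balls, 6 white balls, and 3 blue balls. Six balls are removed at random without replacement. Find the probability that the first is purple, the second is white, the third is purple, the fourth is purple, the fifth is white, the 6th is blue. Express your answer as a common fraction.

Multiply the conditional probability of each draw in order, without replacement, so each draw removes one from its color and from the total.
P = (9/18) · (6/17) · (8/16) · (7/15) · (5/14) · (3/13) = 3/884 ≈ 0.0034.

3/884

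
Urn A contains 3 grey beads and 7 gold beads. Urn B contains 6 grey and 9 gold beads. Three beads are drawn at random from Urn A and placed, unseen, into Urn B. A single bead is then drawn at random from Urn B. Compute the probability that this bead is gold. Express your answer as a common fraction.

37/60

Condition on how many of the transferred beads are gold (from Urn A: 7 gold of 10; then Urn B has 18 total).
  0 gold: C(7,0)C(3,3)/C(10,3) = 1/120; then P = 9/18
  1 gold: C(7,1)C(3,2)/C(10,3) = 7/40; then P = 10/18
  2 gold: C(7,2)C(3,1)/C(10,3) = 21/40; then P = 11/18
  3 gold: C(7,3)C(3,0)/C(10,3) = 7/24; then P = 12/18
P(gold from Urn B) = 37/60 ≈ 0.6167.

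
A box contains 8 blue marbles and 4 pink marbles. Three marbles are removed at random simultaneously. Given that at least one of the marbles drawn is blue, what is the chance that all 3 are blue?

P(all 3 blue) = C(8,3)/C(12,3) = 14/55; P(at least one blue) = 1 − C(4,3)/C(12,3) = 54/55.
Since 'all 3 blue' ⊆ 'at least one blue', P(all 3 | at least one) = 14/55 / 54/55 = 7/27 ≈ 0.2593.

7/27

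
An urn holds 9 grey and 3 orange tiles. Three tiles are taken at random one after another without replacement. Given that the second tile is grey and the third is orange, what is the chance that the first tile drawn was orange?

P(first=orange and the second tile is grey and the third is orange) = (3/12)·(9/11)·(2/10) = 9/220.
P(E) = Σ over first color = 9/55 + 9/220 = 9/44.
By Bayes, P(first=orange | E) = 9/220 / 9/44 = 1/5 ≈ 0.2000.

1/5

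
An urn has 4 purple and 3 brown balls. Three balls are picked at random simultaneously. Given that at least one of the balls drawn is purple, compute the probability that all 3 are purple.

2/17

P(all 3 purple) = C(4,3)/C(7,3) = 4/35; P(at least one purple) = 1 − C(3,3)/C(7,3) = 34/35.
Since 'all 3 purple' ⊆ 'at least one purple', P(all 3 | at least one) = 4/35 / 34/35 = 2/17 ≈ 0.1176.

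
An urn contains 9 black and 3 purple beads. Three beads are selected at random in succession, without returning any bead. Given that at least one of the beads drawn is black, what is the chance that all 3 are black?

P(all 3 black) = C(9,3)/C(12,3) = 21/55; P(at least one black) = 1 − C(3,3)/C(12,3) = 219/220.
Since 'all 3 black' ⊆ 'at least one black', P(all 3 | at least one) = 21/55 / 219/220 = 28/73 ≈ 0.3836.

28/73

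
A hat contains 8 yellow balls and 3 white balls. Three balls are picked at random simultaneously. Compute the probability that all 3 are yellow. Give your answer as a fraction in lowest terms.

56/165

Unordered draws without replacement: count favorable combinations over C(11,3).
Favorable = C(8,3) · C(3,0) = 56; total = C(11,3) = 165.
P = 56/165 = 56/165 ≈ 0.3394.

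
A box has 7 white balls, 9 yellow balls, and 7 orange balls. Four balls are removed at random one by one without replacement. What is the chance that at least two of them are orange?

Sum the hypergeometric tail for j = 2,…,4 orange balls.
Favorable = C(7,2)·C(16,2) + C(7,3)·C(16,1) + C(7,4)·C(16,0) = 3115; total = C(23,4) = 8855.
P = 3115/8855 = 89/253 ≈ 0.3518.

89/253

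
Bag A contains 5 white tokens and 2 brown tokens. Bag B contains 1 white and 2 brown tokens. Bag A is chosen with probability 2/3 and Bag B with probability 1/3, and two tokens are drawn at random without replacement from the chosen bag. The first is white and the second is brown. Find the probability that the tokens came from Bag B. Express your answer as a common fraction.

P(E | Bag A) = 5/21; P(E | Bag B) = 1/3.
P(E) = 2/3·5/21 + 1/3·1/3 = 17/63.
By Bayes' rule, P(Bag B | E) = 1/9 / 17/63 = 7/17 ≈ 0.4118.

7/17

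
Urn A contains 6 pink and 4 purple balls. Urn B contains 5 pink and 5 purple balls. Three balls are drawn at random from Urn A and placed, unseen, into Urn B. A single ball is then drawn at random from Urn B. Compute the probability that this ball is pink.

34/65

Condition on how many of the transferred balls are pink (from Urn A: 6 pink of 10; then Urn B has 13 total).
  0 pink: C(6,0)C(4,3)/C(10,3) = 1/30; then P = 5/13
  1 pink: C(6,1)C(4,2)/C(10,3) = 3/10; then P = 6/13
  2 pink: C(6,2)C(4,1)/C(10,3) = 1/2; then P = 7/13
  3 pink: C(6,3)C(4,0)/C(10,3) = 1/6; then P = 8/13
P(pink from Urn B) = 34/65 ≈ 0.5231.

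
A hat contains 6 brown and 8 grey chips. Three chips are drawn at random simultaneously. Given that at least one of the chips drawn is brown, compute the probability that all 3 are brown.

P(all 3 brown) = C(6,3)/C(14,3) = 5/91; P(at least one brown) = 1 − C(8,3)/C(14,3) = 11/13.
Since 'all 3 brown' ⊆ 'at least one brown', P(all 3 | at least one) = 5/91 / 11/13 = 5/77 ≈ 0.0649.

5/77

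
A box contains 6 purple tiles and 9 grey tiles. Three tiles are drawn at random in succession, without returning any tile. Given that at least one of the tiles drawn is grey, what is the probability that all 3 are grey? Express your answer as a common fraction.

P(all 3 grey) = C(9,3)/C(15,3) = 12/65; P(at least one grey) = 1 − C(6,3)/C(15,3) = 87/91.
Since 'all 3 grey' ⊆ 'at least one grey', P(all 3 | at least one) = 12/65 / 87/91 = 28/145 ≈ 0.1931.

28/145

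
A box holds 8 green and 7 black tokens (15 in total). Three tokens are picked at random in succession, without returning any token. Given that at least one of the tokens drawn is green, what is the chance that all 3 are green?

P(all 3 green) = C(8,3)/C(15,3) = 8/65; P(at least one green) = 1 − C(7,3)/C(15,3) = 12/13.
Since 'all 3 green' ⊆ 'at least one green', P(all 3 | at least one) = 8/65 / 12/13 = 2/15 ≈ 0.1333.

2/15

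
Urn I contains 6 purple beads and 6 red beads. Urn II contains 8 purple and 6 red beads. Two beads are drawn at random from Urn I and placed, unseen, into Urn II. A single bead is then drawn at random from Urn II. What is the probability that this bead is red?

Condition on how many of the transferred beads are red (from Urn I: 6 red of 12; then Urn II has 16 total).
  0 red: C(6,0)C(6,2)/C(12,2) = 5/22; then P = 6/16
  1 red: C(6,1)C(6,1)/C(12,2) = 6/11; then P = 7/16
  2 red: C(6,2)C(6,0)/C(12,2) = 5/22; then P = 8/16
P(red from Urn II) = 7/16 ≈ 0.4375.

7/16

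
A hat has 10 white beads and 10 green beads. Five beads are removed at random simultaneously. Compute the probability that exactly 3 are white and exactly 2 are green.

Unordered draws without replacement: count favorable combinations over C(20,5).
Favorable = C(10,3) · C(10,2) = 5400; total = C(20,5) = 15504.
P = 5400/15504 = 225/646 ≈ 0.3483.

225/646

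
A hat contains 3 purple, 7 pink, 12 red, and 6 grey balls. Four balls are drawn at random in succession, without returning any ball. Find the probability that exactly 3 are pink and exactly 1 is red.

Unordered draws without replacement: count favorable combinations over C(28,4).
Favorable = C(3,0) · C(7,3) · C(12,1) · C(6,0) = 420; total = C(28,4) = 20475.
P = 420/20475 = 4/195 ≈ 0.0205.

4/195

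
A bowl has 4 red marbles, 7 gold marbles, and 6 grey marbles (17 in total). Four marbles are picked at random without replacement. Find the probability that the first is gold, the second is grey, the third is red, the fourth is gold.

3/170

Multiply the conditional probability of each draw in order, without replacement, so each draw removes one from its color and from the total.
P = (7/17) · (6/16) · (4/15) · (6/14) = 3/170 ≈ 0.0176.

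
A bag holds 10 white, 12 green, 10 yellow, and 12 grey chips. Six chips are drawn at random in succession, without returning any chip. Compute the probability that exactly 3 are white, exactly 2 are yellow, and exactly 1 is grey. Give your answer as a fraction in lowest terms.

16200/1764763

Unordered draws without replacement: count favorable combinations over C(44,6).
Favorable = C(10,3) · C(12,0) · C(10,2) · C(12,1) = 64800; total = C(44,6) = 7059052.
P = 64800/7059052 = 16200/1764763 ≈ 0.0092.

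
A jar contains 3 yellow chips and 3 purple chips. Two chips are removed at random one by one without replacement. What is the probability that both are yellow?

1/5

Unordered draws without replacement: count favorable combinations over C(6,2).
Favorable = C(3,2) · C(3,0) = 3; total = C(6,2) = 15.
P = 3/15 = 1/5 ≈ 0.2000.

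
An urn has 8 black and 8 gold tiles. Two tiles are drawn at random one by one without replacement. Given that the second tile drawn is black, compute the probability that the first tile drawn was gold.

P(first=gold and the second tile drawn is black) = (8/16)·(8/15) = 4/15.
P(the second tile drawn is black) = Σ over first color = 7/30 + 4/15 = 1/2.
By Bayes, P(first=gold | the second tile drawn is black) = 4/15 / 1/2 = 8/15 ≈ 0.5333.

8/15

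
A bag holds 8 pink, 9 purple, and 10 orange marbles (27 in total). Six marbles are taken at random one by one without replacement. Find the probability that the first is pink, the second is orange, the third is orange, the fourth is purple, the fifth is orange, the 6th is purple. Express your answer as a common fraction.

32/16445

Multiply the conditional probability of each draw in order, without replacement, so each draw removes one from its color and from the total.
P = (8/27) · (10/26) · (9/25) · (9/24) · (8/23) · (8/22) = 32/16445 ≈ 0.0019.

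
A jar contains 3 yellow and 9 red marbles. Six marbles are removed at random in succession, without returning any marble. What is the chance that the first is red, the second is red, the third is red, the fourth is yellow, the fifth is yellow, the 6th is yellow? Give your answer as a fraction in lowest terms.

Multiply the conditional probability of each draw in order, without replacement, so each draw removes one from its color and from the total.
P = (9/12) · (8/11) · (7/10) · (3/9) · (2/8) · (1/7) = 1/220 ≈ 0.0045.

1/220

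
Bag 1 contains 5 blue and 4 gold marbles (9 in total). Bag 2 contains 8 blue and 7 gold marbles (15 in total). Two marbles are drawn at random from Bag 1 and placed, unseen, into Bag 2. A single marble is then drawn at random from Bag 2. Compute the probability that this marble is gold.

71/153

Condition on how many of the transferred marbles are gold (from Bag 1: 4 gold of 9; then Bag 2 has 17 total).
  0 gold: C(4,0)C(5,2)/C(9,2) = 5/18; then P = 7/17
  1 gold: C(4,1)C(5,1)/C(9,2) = 5/9; then P = 8/17
  2 gold: C(4,2)C(5,0)/C(9,2) = 1/6; then P = 9/17
P(gold from Bag 2) = 71/153 ≈ 0.4641.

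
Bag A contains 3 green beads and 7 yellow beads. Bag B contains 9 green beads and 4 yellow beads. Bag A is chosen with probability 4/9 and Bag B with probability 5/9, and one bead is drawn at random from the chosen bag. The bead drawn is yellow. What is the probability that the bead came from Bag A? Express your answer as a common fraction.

P(yellow | Bag A) = 7/10; P(yellow | Bag B) = 4/13.
P(yellow) = 4/9·7/10 + 5/9·4/13 = 94/195.
By Bayes' rule, P(Bag A | yellow) = 14/45 / 94/195 = 91/141 ≈ 0.6454.

91/141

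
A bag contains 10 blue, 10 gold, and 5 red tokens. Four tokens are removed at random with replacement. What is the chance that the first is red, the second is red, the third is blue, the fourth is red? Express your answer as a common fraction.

Multiply the conditional probability of each draw in order, with replacement (the composition resets each draw).
P = (5/25) · (5/25) · (10/25) · (5/25) = 2/625 ≈ 0.0032.

2/625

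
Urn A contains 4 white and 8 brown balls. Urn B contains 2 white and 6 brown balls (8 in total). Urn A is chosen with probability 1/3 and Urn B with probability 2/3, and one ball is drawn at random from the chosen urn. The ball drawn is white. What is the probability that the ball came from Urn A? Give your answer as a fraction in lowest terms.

P(white | Urn A) = 1/3; P(white | Urn B) = 1/4.
P(white) = 1/3·1/3 + 2/3·1/4 = 5/18.
By Bayes' rule, P(Urn A | white) = 1/9 / 5/18 = 2/5 ≈ 0.4000.

2/5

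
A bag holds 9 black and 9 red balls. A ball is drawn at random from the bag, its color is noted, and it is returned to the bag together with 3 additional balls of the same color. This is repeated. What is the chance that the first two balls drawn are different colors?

3/7

Either black then red, or red then black; after the first draw the total is 21.
P = (9/18)·(9/21) + (9/18)·(9/21) = 3/7 ≈ 0.4286.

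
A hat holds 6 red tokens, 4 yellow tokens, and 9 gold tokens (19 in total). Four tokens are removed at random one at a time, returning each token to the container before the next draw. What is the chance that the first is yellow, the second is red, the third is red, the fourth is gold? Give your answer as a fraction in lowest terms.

1296/130321

Multiply the conditional probability of each draw in order, with replacement (the composition resets each draw).
P = (4/19) · (6/19) · (6/19) · (9/19) = 1296/130321 ≈ 0.0099.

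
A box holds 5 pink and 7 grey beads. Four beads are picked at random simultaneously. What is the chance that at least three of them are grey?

14/33

Sum the hypergeometric tail for j = 3,…,4 grey beads.
Favorable = C(7,3)·C(5,1) + C(7,4)·C(5,0) = 210; total = C(12,4) = 495.
P = 210/495 = 14/33 ≈ 0.4242.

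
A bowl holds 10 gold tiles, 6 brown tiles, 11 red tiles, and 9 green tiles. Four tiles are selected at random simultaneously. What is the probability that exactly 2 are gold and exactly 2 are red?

5/119

Unordered draws without replacement: count favorable combinations over C(36,4).
Favorable = C(10,2) · C(6,0) · C(11,2) · C(9,0) = 2475; total = C(36,4) = 58905.
P = 2475/58905 = 5/119 ≈ 0.0420.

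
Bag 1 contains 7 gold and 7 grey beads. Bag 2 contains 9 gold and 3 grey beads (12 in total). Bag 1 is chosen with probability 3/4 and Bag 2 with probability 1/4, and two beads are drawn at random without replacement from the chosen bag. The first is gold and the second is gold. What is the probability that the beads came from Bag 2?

P(E | Bag 1) = 3/13; P(E | Bag 2) = 6/11.
P(E) = 3/4·3/13 + 1/4·6/11 = 177/572.
By Bayes' rule, P(Bag 2 | E) = 3/22 / 177/572 = 26/59 ≈ 0.4407.

26/59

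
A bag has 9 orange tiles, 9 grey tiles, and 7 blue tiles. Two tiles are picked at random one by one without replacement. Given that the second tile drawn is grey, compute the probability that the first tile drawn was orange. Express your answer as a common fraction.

3/8

P(first=orange and the second tile drawn is grey) = (9/25)·(9/24) = 27/200.
P(the second tile drawn is grey) = Σ over first color = 27/200 + 3/25 + 21/200 = 9/25.
By Bayes, P(first=orange | the second tile drawn is grey) = 27/200 / 9/25 = 3/8 ≈ 0.3750.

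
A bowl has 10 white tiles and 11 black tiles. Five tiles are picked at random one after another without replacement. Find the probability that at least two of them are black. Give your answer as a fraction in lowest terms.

847/969

Sum the hypergeometric tail for j = 2,…,5 black tiles.
Favorable = C(11,2)·C(10,3) + C(11,3)·C(10,2) + C(11,4)·C(10,1) + C(11,5)·C(10,0) = 17787; total = C(21,5) = 20349.
P = 17787/20349 = 847/969 ≈ 0.8741.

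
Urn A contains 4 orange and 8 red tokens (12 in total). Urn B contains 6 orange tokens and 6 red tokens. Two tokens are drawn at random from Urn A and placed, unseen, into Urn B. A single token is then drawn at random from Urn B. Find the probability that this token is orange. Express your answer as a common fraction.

10/21

Condition on how many of the transferred tokens are orange (from Urn A: 4 orange of 12; then Urn B has 14 total).
  0 orange: C(4,0)C(8,2)/C(12,2) = 14/33; then P = 6/14
  1 orange: C(4,1)C(8,1)/C(12,2) = 16/33; then P = 7/14
  2 orange: C(4,2)C(8,0)/C(12,2) = 1/11; then P = 8/14
P(orange from Urn B) = 10/21 ≈ 0.4762.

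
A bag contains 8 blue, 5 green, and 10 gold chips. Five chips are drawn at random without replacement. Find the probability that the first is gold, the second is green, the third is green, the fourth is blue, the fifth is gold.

120/33649

Multiply the conditional probability of each draw in order, without replacement, so each draw removes one from its color and from the total.
P = (10/23) · (5/22) · (4/21) · (8/20) · (9/19) = 120/33649 ≈ 0.0036.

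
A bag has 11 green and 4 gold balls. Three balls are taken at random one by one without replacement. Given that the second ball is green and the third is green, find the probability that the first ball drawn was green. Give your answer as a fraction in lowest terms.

9/13

P(first=green and the second ball is green and the third is green) = (11/15)·(10/14)·(9/13) = 33/91.
P(E) = Σ over first color = 33/91 + 44/273 = 11/21.
By Bayes, P(first=green | E) = 33/91 / 11/21 = 9/13 ≈ 0.6923.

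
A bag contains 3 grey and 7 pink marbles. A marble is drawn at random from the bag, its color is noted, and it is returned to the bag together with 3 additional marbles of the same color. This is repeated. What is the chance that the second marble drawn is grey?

Condition on the first draw. If first is grey (prob 3/10), second-grey has prob (6)/(13); if not (prob 7/10), it has prob 3/(13).
P = (3/10)·(6/13) + (7/10)·(3/13) = 3/10 ≈ 0.3000.

3/10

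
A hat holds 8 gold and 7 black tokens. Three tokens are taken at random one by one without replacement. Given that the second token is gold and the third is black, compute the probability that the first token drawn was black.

P(first=black and the second token is gold and the third is black) = (7/15)·(8/14)·(6/13) = 8/65.
P(E) = Σ over first color = 28/195 + 8/65 = 4/15.
By Bayes, P(first=black | E) = 8/65 / 4/15 = 6/13 ≈ 0.4615.

6/13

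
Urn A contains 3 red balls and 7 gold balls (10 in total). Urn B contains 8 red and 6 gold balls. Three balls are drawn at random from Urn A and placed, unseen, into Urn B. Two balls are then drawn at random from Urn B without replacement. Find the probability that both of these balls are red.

Condition on how many of the transferred balls are red (from Urn A: 3 red of 10; then Urn B has 17 total).
  0 red: C(3,0)C(7,3)/C(10,3) = 7/24; then P = C(8,2)/C(17,2) = 7/34
  1 red: C(3,1)C(7,2)/C(10,3) = 21/40; then P = C(9,2)/C(17,2) = 9/34
  2 red: C(3,2)C(7,1)/C(10,3) = 7/40; then P = C(10,2)/C(17,2) = 45/136
  3 red: C(3,3)C(7,0)/C(10,3) = 1/120; then P = C(11,2)/C(17,2) = 55/136
P(both red) = 177/680 ≈ 0.2603.

177/680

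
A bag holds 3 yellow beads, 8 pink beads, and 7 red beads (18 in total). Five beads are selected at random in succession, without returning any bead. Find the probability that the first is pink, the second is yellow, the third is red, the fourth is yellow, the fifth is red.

Multiply the conditional probability of each draw in order, without replacement, so each draw removes one from its color and from the total.
P = (8/18) · (3/17) · (7/16) · (2/15) · (6/14) = 1/510 ≈ 0.0020.

1/510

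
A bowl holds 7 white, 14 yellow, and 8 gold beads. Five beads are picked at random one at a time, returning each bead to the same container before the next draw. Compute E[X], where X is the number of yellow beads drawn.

70/29

By linearity of expectation, E[X] = Σ P(draw i is yellow); each independent draw has P(yellow) = 14/29.
E[X] = 5 · 14/29 = 70/29 ≈ 2.4138.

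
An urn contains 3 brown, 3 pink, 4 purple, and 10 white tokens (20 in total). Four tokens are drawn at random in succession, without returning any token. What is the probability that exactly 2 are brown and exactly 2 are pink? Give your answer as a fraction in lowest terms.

3/1615

Unordered draws without replacement: count favorable combinations over C(20,4).
Favorable = C(3,2) · C(3,2) · C(4,0) · C(10,0) = 9; total = C(20,4) = 4845.
P = 9/4845 = 3/1615 ≈ 0.0019.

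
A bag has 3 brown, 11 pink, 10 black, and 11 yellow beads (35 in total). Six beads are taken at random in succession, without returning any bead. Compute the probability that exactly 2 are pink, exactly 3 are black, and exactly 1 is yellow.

165/3689

Unordered draws without replacement: count favorable combinations over C(35,6).
Favorable = C(3,0) · C(11,2) · C(10,3) · C(11,1) = 72600; total = C(35,6) = 1623160.
P = 72600/1623160 = 165/3689 ≈ 0.0447.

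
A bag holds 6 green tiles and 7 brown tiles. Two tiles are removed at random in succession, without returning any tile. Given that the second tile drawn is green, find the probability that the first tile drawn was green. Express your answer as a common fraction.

5/12

P(first=green and the second tile drawn is green) = (6/13)·(5/12) = 5/26.
P(the second tile drawn is green) = Σ over first color = 5/26 + 7/26 = 6/13.
By Bayes, P(first=green | the second tile drawn is green) = 5/26 / 6/13 = 5/12 ≈ 0.4167.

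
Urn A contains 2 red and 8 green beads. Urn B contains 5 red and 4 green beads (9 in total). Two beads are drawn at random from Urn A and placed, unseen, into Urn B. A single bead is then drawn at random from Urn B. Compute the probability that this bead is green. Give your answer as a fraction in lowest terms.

28/55

Condition on how many of the transferred beads are green (from Urn A: 8 green of 10; then Urn B has 11 total).
  0 green: C(8,0)C(2,2)/C(10,2) = 1/45; then P = 4/11
  1 green: C(8,1)C(2,1)/C(10,2) = 16/45; then P = 5/11
  2 green: C(8,2)C(2,0)/C(10,2) = 28/45; then P = 6/11
P(green from Urn B) = 28/55 ≈ 0.5091.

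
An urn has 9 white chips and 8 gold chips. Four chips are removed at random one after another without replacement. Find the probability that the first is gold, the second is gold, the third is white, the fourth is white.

6/85

Multiply the conditional probability of each draw in order, without replacement, so each draw removes one from its color and from the total.
P = (8/17) · (7/16) · (9/15) · (8/14) = 6/85 ≈ 0.0706.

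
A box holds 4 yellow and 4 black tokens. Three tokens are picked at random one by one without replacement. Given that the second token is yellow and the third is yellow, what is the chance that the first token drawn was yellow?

P(first=yellow and the second token is yellow and the third is yellow) = (4/8)·(3/7)·(2/6) = 1/14.
P(E) = Σ over first color = 1/14 + 1/7 = 3/14.
By Bayes, P(first=yellow | E) = 1/14 / 3/14 = 1/3 ≈ 0.3333.

1/3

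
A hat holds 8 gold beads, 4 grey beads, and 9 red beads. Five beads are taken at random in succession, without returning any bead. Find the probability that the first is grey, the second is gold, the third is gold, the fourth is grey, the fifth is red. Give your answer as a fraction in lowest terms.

Multiply the conditional probability of each draw in order, without replacement, so each draw removes one from its color and from the total.
P = (4/21) · (8/20) · (7/19) · (3/18) · (9/17) = 4/1615 ≈ 0.0025.

4/1615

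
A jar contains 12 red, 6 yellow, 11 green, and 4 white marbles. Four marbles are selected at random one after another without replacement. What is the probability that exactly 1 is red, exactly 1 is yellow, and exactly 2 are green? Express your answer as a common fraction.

3/31

Unordered draws without replacement: count favorable combinations over C(33,4).
Favorable = C(12,1) · C(6,1) · C(11,2) · C(4,0) = 3960; total = C(33,4) = 40920.
P = 3960/40920 = 3/31 ≈ 0.0968.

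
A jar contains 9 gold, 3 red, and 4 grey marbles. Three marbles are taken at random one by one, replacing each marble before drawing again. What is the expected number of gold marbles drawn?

By linearity of expectation, E[X] = Σ P(draw i is gold); each independent draw has P(gold) = 9/16.
E[X] = 3 · 9/16 = 27/16 ≈ 1.6875.

27/16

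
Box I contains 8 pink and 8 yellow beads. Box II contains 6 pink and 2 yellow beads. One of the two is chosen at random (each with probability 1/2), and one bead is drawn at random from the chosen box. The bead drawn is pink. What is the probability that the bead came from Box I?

2/5

P(pink | Box I) = 1/2; P(pink | Box II) = 3/4.
P(pink) = 1/2·1/2 + 1/2·3/4 = 5/8.
By Bayes' rule, P(Box I | pink) = 1/4 / 5/8 = 2/5 ≈ 0.4000.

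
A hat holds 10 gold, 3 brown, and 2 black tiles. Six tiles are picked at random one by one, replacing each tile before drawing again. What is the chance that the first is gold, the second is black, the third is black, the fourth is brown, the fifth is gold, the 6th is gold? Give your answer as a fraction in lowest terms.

Multiply the conditional probability of each draw in order, with replacement (the composition resets each draw).
P = (10/15) · (2/15) · (2/15) · (3/15) · (10/15) · (10/15) = 32/30375 ≈ 0.0011.

32/30375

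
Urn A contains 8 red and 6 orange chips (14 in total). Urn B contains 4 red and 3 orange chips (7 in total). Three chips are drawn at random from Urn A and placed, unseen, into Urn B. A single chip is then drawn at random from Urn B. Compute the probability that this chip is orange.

3/7

Condition on how many of the transferred chips are orange (from Urn A: 6 orange of 14; then Urn B has 10 total).
  0 orange: C(6,0)C(8,3)/C(14,3) = 2/13; then P = 3/10
  1 orange: C(6,1)C(8,2)/C(14,3) = 6/13; then P = 4/10
  2 orange: C(6,2)C(8,1)/C(14,3) = 30/91; then P = 5/10
  3 orange: C(6,3)C(8,0)/C(14,3) = 5/91; then P = 6/10
P(orange from Urn B) = 3/7 ≈ 0.4286.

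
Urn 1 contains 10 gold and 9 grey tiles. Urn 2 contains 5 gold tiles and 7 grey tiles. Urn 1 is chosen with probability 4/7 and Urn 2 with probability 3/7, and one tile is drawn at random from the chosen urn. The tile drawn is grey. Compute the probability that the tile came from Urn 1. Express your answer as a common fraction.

144/277

P(grey | Urn 1) = 9/19; P(grey | Urn 2) = 7/12.
P(grey) = 4/7·9/19 + 3/7·7/12 = 277/532.
By Bayes' rule, P(Urn 1 | grey) = 36/133 / 277/532 = 144/277 ≈ 0.5199.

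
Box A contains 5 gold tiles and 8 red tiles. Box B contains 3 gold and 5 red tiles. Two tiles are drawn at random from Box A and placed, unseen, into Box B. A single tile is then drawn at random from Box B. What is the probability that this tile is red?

81/130

Condition on how many of the transferred tiles are red (from Box A: 8 red of 13; then Box B has 10 total).
  0 red: C(8,0)C(5,2)/C(13,2) = 5/39; then P = 5/10
  1 red: C(8,1)C(5,1)/C(13,2) = 20/39; then P = 6/10
  2 red: C(8,2)C(5,0)/C(13,2) = 14/39; then P = 7/10
P(red from Box B) = 81/130 ≈ 0.6231.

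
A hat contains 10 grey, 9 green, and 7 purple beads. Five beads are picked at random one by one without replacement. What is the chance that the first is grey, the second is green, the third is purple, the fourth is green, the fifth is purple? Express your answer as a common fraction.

Multiply the conditional probability of each draw in order, without replacement, so each draw removes one from its color and from the total.
P = (10/26) · (9/25) · (7/24) · (8/23) · (6/22) = 63/16445 ≈ 0.0038.

63/16445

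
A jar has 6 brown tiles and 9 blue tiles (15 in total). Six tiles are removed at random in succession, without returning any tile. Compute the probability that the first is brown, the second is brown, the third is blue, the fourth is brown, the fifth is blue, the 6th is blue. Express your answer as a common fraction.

12/715

Multiply the conditional probability of each draw in order, without replacement, so each draw removes one from its color and from the total.
P = (6/15) · (5/14) · (9/13) · (4/12) · (8/11) · (7/10) = 12/715 ≈ 0.0168.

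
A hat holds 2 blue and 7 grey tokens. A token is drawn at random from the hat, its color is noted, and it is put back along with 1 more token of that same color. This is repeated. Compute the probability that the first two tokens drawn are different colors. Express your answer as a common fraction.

Either blue then grey, or grey then blue; after the first draw the total is 10.
P = (2/9)·(7/10) + (7/9)·(2/10) = 14/45 ≈ 0.3111.

14/45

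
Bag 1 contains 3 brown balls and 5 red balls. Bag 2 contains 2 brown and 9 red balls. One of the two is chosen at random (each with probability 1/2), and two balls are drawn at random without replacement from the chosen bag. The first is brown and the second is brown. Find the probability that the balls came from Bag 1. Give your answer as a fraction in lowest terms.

P(E | Bag 1) = 3/28; P(E | Bag 2) = 1/55.
P(E) = 1/2·3/28 + 1/2·1/55 = 193/3080.
By Bayes' rule, P(Bag 1 | E) = 3/56 / 193/3080 = 165/193 ≈ 0.8549.

165/193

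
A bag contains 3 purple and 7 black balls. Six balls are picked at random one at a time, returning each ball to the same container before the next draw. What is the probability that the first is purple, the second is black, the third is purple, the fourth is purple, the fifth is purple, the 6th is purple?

Multiply the conditional probability of each draw in order, with replacement (the composition resets each draw).
P = (3/10) · (7/10) · (3/10) · (3/10) · (3/10) · (3/10) = 1701/1000000 ≈ 0.0017.

1701/1000000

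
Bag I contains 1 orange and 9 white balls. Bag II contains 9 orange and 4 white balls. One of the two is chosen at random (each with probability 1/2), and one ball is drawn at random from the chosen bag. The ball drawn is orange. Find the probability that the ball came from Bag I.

13/103

P(orange | Bag I) = 1/10; P(orange | Bag II) = 9/13.
P(orange) = 1/2·1/10 + 1/2·9/13 = 103/260.
By Bayes' rule, P(Bag I | orange) = 1/20 / 103/260 = 13/103 ≈ 0.1262.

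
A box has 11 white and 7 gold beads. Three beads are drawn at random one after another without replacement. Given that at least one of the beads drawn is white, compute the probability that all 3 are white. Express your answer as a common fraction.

P(all 3 white) = C(11,3)/C(18,3) = 55/272; P(at least one white) = 1 − C(7,3)/C(18,3) = 781/816.
Since 'all 3 white' ⊆ 'at least one white', P(all 3 | at least one) = 55/272 / 781/816 = 15/71 ≈ 0.2113.

15/71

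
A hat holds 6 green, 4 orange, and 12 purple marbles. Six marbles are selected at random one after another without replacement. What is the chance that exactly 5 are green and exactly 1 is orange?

8/24871

Unordered draws without replacement: count favorable combinations over C(22,6).
Favorable = C(6,5) · C(4,1) · C(12,0) = 24; total = C(22,6) = 74613.
P = 24/74613 = 8/24871 ≈ 0.0003.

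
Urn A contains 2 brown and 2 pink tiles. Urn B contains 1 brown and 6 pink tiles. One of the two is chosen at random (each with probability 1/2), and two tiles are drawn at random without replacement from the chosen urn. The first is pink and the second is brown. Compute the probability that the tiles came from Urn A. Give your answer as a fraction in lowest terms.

P(E | Urn A) = 1/3; P(E | Urn B) = 1/7.
P(E) = 1/2·1/3 + 1/2·1/7 = 5/21.
By Bayes' rule, P(Urn A | E) = 1/6 / 5/21 = 7/10 ≈ 0.7000.

7/10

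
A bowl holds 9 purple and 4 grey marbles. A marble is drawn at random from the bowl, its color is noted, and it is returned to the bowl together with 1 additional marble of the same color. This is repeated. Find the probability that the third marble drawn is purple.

9/13

Sum over the four possibilities for the first two draws (purple/not-purple each), tracking how the purple count and total change by +1 per draw.
P(third is purple) = 9/13 ≈ 0.6923. (In a Pólya urn every draw has the same marginal probability 9/13.)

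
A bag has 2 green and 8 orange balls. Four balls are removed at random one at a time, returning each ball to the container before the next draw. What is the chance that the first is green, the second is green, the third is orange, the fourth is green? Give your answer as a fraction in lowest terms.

Multiply the conditional probability of each draw in order, with replacement (the composition resets each draw).
P = (2/10) · (2/10) · (8/10) · (2/10) = 4/625 ≈ 0.0064.

4/625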